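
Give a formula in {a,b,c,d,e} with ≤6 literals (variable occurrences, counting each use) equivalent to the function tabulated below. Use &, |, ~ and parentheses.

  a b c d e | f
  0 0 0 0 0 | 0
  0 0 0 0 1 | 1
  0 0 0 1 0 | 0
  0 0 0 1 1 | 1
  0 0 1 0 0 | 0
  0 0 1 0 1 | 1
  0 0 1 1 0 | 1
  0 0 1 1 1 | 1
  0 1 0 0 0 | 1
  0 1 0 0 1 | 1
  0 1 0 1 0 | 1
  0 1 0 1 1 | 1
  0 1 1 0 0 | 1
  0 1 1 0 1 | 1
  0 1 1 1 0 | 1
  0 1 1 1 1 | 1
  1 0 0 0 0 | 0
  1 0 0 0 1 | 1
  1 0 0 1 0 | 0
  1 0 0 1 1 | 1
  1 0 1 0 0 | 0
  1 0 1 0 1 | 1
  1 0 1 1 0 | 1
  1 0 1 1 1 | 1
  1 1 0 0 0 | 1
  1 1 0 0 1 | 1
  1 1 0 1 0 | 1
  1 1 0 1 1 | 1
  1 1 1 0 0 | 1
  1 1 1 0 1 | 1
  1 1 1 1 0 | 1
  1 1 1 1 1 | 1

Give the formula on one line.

((e | b) | (d & (c | b)))

  (e | b) = 01010101111111110101010111111111
  (c | b) = 00001111111111110000111111111111
  (d & (c | b)) = 00000011001100110000001100110011
  ((e | b) | (d & (c | b))) = 01010111111111110101011111111111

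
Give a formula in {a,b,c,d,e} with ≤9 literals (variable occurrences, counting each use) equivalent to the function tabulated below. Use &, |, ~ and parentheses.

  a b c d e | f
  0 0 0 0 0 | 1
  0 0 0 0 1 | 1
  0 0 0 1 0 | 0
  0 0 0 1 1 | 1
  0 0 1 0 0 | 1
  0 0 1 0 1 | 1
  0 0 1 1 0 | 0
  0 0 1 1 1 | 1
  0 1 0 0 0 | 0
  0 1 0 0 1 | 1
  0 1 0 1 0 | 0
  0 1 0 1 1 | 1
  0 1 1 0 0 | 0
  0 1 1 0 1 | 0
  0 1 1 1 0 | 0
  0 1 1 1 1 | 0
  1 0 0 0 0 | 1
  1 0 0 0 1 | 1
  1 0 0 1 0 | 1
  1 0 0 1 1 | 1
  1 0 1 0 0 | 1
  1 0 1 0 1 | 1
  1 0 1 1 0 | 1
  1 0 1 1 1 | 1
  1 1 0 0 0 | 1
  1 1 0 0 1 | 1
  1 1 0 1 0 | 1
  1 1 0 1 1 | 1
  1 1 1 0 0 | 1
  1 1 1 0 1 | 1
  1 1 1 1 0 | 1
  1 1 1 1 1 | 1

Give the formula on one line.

  (d & e) = 00010001000100010001000100010001
  ~d = 11001100110011001100110011001100
  ((d & e) | ~d) = 11011101110111011101110111011101
  ~b = 11111111000000001111111100000000
  ~a = 11111111111111110000000000000000
  (~a & e) = 01010101010101010000000000000000
  ~c = 11110000111100001111000011110000
  ((~a & e) & ~c) = 01010000010100000000000000000000
  (~b | ((~a & e) & ~c)) = 11111111010100001111111100000000
  (((d & e) | ~d) & (~b | ((~a & e) & ~c))) = 11011101010100001101110100000000
  (a | (((d & e) | ~d) & (~b | ((~a & e) & ~c)))) = 11011101010100001111111111111111

(a | (((d & e) | ~d) & (~b | ((~a & e) & ~c))))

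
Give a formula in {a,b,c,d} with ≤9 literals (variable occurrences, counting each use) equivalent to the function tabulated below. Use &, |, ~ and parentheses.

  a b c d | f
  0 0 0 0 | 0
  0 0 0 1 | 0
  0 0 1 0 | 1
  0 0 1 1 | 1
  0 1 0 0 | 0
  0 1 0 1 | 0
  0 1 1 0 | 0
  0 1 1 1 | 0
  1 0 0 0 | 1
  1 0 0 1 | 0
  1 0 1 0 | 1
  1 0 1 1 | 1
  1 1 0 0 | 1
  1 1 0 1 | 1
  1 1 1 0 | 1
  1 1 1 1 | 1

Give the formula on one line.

(((c | b) & (~b | a)) | ((~b & ~d) & a))

  (c | b) = 0011111100111111
  ~b = 1111000011110000
  (~b | a) = 1111000011111111
  ((c | b) & (~b | a)) = 0011000000111111
  ~d = 1010101010101010
  (~b & ~d) = 1010000010100000
  ((~b & ~d) & a) = 0000000010100000
  (((c | b) & (~b | a)) | ((~b & ~d) & a)) = 0011000010111111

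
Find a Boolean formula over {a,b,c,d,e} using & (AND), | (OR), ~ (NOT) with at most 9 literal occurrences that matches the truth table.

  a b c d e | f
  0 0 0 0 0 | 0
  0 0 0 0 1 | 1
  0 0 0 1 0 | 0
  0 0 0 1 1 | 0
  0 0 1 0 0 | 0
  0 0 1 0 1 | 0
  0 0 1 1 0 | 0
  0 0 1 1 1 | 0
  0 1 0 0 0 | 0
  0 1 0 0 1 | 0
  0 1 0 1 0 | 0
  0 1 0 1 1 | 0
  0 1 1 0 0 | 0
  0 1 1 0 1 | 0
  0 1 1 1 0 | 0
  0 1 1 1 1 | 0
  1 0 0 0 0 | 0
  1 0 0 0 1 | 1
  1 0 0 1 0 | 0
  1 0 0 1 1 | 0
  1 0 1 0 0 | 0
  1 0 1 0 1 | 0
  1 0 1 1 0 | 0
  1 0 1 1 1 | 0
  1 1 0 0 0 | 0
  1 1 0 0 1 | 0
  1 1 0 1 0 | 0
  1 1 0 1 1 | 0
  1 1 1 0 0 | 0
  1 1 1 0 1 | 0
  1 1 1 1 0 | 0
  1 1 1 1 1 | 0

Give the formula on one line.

(((~c | b) | ~e) & ((~b & ~d) & e))

  ~c = 11110000111100001111000011110000
  (~c | b) = 11110000111111111111000011111111
  ~e = 10101010101010101010101010101010
  ((~c | b) | ~e) = 11111010111111111111101011111111
  ~b = 11111111000000001111111100000000
  ~d = 11001100110011001100110011001100
  (~b & ~d) = 11001100000000001100110000000000
  ((~b & ~d) & e) = 01000100000000000100010000000000
  (((~c | b) | ~e) & ((~b & ~d) & e)) = 01000000000000000100000000000000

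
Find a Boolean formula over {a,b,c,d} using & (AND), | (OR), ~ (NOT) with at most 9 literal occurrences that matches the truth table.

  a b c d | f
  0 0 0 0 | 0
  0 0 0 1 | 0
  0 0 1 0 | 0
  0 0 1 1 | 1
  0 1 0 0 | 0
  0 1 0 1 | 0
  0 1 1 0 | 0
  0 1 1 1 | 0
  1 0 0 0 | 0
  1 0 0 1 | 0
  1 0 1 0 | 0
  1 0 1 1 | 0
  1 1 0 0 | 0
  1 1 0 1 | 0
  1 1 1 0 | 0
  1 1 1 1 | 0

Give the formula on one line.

  (d & c) = 0001000100010001
  ~a = 1111111100000000
  ~b = 1111000011110000
  ~d = 1010101010101010
  (a | ~d) = 1010101011111111
  (~b | (a | ~d)) = 1111101011111111
  (~a & (~b | (a | ~d))) = 1111101000000000
  (c & ~d) = 0010001000100010
  ((~a & (~b | (a | ~d))) | (c & ~d)) = 1111101000100010
  ((d & c) & ((~a & (~b | (a | ~d))) | (c & ~d))) = 0001000000000000

((d & c) & ((~a & (~b | (a | ~d))) | (c & ~d)))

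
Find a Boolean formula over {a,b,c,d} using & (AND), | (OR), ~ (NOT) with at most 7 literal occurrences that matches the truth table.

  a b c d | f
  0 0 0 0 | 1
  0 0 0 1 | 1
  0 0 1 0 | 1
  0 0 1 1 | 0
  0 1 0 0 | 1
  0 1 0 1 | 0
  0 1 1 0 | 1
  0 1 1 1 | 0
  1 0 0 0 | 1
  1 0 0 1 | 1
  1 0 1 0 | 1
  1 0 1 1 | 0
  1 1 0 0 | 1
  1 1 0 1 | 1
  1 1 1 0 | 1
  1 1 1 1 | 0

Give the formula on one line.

(((~d | (d & a)) | ~b) & (~c | ~d))

  ~d = 1010101010101010
  (d & a) = 0000000001010101
  (~d | (d & a)) = 1010101011111111
  ~b = 1111000011110000
  ((~d | (d & a)) | ~b) = 1111101011111111
  ~c = 1100110011001100
  (~c | ~d) = 1110111011101110
  (((~d | (d & a)) | ~b) & (~c | ~d)) = 1110101011101110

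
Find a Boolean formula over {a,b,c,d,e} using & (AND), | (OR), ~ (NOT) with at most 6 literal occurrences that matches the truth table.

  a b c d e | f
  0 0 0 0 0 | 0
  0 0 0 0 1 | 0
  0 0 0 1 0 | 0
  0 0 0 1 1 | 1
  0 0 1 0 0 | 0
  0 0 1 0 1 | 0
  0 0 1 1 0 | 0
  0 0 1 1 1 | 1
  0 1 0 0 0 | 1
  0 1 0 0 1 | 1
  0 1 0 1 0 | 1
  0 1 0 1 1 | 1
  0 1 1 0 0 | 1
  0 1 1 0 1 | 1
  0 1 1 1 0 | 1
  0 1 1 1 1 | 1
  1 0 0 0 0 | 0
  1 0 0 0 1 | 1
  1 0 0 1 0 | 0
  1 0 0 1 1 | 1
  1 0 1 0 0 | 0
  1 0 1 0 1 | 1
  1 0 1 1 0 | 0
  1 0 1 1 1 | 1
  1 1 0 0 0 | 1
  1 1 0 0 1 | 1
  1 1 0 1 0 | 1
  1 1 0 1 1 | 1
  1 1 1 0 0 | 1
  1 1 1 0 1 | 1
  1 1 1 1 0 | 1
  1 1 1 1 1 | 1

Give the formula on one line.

  (a | d) = 00110011001100111111111111111111
  ((a | d) & e) = 00010001000100010101010101010101
  (((a | d) & e) | b) = 00010001111111110101010111111111

(((a | d) & e) | b)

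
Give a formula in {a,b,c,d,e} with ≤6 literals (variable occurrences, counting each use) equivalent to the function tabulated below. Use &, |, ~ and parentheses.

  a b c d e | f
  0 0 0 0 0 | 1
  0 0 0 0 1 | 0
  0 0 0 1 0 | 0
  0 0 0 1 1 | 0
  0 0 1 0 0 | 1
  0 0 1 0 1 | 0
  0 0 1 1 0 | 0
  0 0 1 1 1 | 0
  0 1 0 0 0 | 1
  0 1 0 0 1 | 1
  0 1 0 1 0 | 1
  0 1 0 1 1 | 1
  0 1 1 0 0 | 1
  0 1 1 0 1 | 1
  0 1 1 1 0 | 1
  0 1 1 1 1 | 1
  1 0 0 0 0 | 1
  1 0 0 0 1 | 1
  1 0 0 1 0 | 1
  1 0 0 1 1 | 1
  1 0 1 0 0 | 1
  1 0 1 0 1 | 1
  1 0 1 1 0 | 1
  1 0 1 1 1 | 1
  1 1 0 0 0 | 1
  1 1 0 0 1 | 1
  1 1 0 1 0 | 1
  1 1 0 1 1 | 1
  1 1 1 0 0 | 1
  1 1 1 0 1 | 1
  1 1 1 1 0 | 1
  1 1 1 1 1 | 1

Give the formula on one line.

  ~d = 11001100110011001100110011001100
  ~e = 10101010101010101010101010101010
  (~d & ~e) = 10001000100010001000100010001000
  ((~d & ~e) | b) = 10001000111111111000100011111111
  (((~d & ~e) | b) | a) = 10001000111111111111111111111111

(((~d & ~e) | b) | a)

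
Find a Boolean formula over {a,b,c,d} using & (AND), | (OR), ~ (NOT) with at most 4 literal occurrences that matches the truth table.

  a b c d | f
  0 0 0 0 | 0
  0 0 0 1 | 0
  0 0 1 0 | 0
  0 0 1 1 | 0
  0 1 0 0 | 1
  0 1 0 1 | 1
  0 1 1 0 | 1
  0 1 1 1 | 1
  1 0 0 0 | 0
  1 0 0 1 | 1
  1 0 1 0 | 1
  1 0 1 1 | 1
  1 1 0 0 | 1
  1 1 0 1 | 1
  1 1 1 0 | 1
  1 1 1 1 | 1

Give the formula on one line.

  (d | c) = 0111011101110111
  (a & (d | c)) = 0000000001110111
  (b | (a & (d | c))) = 0000111101111111

(b | (a & (d | c)))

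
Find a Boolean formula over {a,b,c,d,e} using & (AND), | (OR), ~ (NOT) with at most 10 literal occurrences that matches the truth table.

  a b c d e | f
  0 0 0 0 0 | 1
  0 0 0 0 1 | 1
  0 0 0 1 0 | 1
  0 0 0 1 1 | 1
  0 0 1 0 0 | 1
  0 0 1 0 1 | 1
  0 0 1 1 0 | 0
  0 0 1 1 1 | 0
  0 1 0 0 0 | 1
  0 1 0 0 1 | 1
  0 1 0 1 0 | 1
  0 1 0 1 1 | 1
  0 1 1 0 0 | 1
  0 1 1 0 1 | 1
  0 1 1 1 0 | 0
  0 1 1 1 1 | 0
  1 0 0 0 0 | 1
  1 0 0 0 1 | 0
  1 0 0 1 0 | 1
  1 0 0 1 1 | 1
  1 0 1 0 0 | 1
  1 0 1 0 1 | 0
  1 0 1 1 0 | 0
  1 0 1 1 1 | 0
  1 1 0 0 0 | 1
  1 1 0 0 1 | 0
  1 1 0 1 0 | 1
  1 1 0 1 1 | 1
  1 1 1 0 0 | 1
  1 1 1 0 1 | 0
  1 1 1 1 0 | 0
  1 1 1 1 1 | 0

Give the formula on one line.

(((d | ~e) | (((e | b) & ~a) & (~d & e))) & (~c | ~d))

  ~e = 10101010101010101010101010101010
  (d | ~e) = 10111011101110111011101110111011
  (e | b) = 01010101111111110101010111111111
  ~a = 11111111111111110000000000000000
  ((e | b) & ~a) = 01010101111111110000000000000000
  ~d = 11001100110011001100110011001100
  (~d & e) = 01000100010001000100010001000100
  (((e | b) & ~a) & (~d & e)) = 01000100010001000000000000000000
  ((d | ~e) | (((e | b) & ~a) & (~d & e))) = 11111111111111111011101110111011
  ~c = 11110000111100001111000011110000
  (~c | ~d) = 11111100111111001111110011111100
  (((d | ~e) | (((e | b) & ~a) & (~d & e))) & (~c | ~d)) = 11111100111111001011100010111000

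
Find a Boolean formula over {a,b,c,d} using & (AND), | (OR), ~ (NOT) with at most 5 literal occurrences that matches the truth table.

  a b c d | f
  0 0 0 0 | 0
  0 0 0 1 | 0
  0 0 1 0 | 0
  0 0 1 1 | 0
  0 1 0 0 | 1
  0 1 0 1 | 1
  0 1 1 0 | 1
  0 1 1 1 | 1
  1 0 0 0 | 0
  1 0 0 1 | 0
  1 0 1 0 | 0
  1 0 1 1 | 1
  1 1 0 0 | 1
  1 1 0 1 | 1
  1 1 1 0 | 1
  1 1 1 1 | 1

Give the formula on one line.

(((d & (~b & c)) & a) | b)

  ~b = 1111000011110000
  (~b & c) = 0011000000110000
  (d & (~b & c)) = 0001000000010000
  ((d & (~b & c)) & a) = 0000000000010000
  (((d & (~b & c)) & a) | b) = 0000111100011111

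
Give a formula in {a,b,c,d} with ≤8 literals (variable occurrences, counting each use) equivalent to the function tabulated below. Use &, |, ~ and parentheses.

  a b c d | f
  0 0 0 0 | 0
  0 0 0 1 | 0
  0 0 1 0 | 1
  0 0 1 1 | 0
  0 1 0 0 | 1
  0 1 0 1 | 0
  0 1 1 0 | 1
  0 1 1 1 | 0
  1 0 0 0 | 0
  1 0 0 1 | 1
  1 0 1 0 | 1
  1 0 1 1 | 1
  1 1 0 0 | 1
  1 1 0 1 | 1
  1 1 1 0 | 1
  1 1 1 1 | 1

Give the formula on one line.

  ~d = 1010101010101010
  (b | c) = 0011111100111111
  (~d & (b | c)) = 0010101000101010
  (d & a) = 0000000001010101
  ((~d & (b | c)) | (d & a)) = 0010101001111111

((~d & (b | c)) | (d & a))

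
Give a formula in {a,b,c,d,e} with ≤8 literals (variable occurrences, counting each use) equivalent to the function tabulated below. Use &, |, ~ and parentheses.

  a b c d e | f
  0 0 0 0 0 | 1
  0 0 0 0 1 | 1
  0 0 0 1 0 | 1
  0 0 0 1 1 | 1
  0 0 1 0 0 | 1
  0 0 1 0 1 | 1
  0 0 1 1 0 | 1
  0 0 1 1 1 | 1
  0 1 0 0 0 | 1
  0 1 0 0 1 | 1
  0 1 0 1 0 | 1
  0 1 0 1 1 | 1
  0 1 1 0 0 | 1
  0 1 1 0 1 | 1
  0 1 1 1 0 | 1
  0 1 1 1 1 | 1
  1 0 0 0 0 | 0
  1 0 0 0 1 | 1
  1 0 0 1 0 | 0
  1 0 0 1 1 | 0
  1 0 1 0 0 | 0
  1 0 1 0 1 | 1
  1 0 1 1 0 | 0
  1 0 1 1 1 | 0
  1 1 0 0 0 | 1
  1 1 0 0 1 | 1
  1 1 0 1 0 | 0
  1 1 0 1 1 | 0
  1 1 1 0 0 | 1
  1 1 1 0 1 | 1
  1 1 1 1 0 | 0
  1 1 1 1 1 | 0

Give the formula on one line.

(((b | (e | ~a)) & ~d) | ~a)

  ~a = 11111111111111110000000000000000
  (e | ~a) = 11111111111111110101010101010101
  (b | (e | ~a)) = 11111111111111110101010111111111
  ~d = 11001100110011001100110011001100
  ((b | (e | ~a)) & ~d) = 11001100110011000100010011001100
  (((b | (e | ~a)) & ~d) | ~a) = 11111111111111110100010011001100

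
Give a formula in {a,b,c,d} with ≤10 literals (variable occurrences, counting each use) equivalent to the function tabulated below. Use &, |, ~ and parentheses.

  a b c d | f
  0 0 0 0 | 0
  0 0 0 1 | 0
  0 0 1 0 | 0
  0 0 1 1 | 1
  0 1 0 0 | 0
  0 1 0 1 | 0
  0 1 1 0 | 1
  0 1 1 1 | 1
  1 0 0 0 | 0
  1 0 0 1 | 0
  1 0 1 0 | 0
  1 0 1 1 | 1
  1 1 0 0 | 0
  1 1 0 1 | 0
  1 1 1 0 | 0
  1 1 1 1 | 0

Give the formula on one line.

  ~a = 1111111100000000
  (~a & c) = 0011001100000000
  (b & (~a & c)) = 0000001100000000
  ~b = 1111000011110000
  ~d = 1010101010101010
  (~b | ~d) = 1111101011111010
  (d & (~b | ~d)) = 0101000001010000
  (d | ~a) = 1111111101010101
  (c & (d | ~a)) = 0011001100010001
  ((d & (~b | ~d)) & (c & (d | ~a))) = 0001000000010000
  ((b & (~a & c)) | ((d & (~b | ~d)) & (c & (d | ~a)))) = 0001001100010000

((b & (~a & c)) | ((d & (~b | ~d)) & (c & (d | ~a))))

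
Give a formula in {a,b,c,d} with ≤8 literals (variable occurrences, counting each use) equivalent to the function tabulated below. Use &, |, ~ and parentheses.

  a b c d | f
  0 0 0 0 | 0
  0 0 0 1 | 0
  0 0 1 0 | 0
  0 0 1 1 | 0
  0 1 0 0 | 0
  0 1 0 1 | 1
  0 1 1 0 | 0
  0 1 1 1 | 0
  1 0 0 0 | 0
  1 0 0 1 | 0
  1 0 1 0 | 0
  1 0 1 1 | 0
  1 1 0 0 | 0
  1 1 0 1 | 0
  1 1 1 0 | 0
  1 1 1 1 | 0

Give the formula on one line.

  ~c = 1100110011001100
  (~c & d) = 0100010001000100
  ((~c & d) & b) = 0000010000000100
  ~a = 1111111100000000
  (b & ~a) = 0000111100000000
  (((~c & d) & b) & (b & ~a)) = 0000010000000000

(((~c & d) & b) & (b & ~a))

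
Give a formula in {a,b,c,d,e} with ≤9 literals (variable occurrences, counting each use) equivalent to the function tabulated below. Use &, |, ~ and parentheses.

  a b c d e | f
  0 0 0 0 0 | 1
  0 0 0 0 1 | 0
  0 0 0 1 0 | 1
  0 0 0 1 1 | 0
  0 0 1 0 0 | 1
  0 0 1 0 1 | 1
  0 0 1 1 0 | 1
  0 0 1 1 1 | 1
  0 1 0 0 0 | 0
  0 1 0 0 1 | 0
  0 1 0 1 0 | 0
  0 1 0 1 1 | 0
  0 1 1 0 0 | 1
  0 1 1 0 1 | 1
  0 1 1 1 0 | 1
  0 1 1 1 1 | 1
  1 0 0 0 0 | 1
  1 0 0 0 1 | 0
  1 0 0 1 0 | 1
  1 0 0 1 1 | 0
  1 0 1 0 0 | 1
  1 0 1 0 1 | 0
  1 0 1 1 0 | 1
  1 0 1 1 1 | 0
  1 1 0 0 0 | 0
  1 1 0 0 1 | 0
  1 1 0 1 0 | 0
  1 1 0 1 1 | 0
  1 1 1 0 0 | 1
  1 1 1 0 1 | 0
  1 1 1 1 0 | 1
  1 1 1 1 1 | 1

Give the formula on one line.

  ~b = 11111111000000001111111100000000
  ~e = 10101010101010101010101010101010
  (~b & ~e) = 10101010000000001010101000000000
  (c | (~b & ~e)) = 10101111000011111010111100001111
  (d & c) = 00000011000000110000001100000011
  ((d & c) & e) = 00000001000000010000000100000001
  (((d & c) & e) & b) = 00000000000000010000000000000001
  ~a = 11111111111111110000000000000000
  (~a | ~e) = 11111111111111111010101010101010
  ((((d & c) & e) & b) | (~a | ~e)) = 11111111111111111010101010101011
  ((c | (~b & ~e)) & ((((d & c) & e) & b) | (~a | ~e))) = 10101111000011111010101000001011

((c | (~b & ~e)) & ((((d & c) & e) & b) | (~a | ~e)))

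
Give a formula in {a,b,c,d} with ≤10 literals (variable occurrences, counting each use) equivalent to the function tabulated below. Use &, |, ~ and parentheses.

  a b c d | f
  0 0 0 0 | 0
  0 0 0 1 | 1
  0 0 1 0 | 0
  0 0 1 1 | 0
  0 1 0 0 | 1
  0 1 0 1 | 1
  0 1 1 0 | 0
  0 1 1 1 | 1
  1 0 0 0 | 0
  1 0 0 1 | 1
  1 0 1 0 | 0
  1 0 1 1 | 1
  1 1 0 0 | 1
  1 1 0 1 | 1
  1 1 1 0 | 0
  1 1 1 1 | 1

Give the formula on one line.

((b & ~c) | (d & ((~c & d) | (a | b))))

  ~c = 1100110011001100
  (b & ~c) = 0000110000001100
  (~c & d) = 0100010001000100
  (a | b) = 0000111111111111
  ((~c & d) | (a | b)) = 0100111111111111
  (d & ((~c & d) | (a | b))) = 0100010101010101
  ((b & ~c) | (d & ((~c & d) | (a | b)))) = 0100110101011101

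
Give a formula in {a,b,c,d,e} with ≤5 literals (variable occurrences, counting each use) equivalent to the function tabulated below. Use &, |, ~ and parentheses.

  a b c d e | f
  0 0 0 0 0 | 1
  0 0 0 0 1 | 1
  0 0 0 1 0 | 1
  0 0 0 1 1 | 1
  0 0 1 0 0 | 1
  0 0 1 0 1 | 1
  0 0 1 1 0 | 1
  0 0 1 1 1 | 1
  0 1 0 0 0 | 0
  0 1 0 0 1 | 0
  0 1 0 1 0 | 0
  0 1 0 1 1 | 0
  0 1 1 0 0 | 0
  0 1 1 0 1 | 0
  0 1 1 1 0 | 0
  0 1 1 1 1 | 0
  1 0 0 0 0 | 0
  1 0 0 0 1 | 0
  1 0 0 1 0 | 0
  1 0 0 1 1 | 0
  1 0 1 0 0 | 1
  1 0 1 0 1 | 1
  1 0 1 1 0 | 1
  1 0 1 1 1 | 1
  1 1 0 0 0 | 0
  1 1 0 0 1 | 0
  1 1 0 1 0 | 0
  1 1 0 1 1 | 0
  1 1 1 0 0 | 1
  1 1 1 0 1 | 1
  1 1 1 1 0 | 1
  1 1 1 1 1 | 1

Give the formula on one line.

((a & c) | (~a & ~b))

  (a & c) = 00000000000000000000111100001111
  ~a = 11111111111111110000000000000000
  ~b = 11111111000000001111111100000000
  (~a & ~b) = 11111111000000000000000000000000
  ((a & c) | (~a & ~b)) = 11111111000000000000111100001111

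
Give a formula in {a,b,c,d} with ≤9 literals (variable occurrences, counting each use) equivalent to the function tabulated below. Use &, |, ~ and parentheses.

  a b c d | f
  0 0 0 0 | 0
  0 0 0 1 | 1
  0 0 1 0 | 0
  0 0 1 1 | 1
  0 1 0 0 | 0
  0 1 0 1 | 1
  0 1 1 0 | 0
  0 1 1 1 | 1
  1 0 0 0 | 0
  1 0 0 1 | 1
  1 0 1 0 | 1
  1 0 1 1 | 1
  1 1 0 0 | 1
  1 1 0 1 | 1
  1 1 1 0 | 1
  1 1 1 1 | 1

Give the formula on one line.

  ~d = 1010101010101010
  (b | ~d) = 1010111110101111
  (a & c) = 0000000000110011
  ((b | ~d) & (a & c)) = 0000000000100011
  ~b = 1111000011110000
  (~b | a) = 1111000011111111
  ((~b | a) & b) = 0000000000001111
  (((~b | a) & b) | d) = 0101010101011111
  (((b | ~d) & (a & c)) | (((~b | a) & b) | d)) = 0101010101111111

(((b | ~d) & (a & c)) | (((~b | a) & b) | d))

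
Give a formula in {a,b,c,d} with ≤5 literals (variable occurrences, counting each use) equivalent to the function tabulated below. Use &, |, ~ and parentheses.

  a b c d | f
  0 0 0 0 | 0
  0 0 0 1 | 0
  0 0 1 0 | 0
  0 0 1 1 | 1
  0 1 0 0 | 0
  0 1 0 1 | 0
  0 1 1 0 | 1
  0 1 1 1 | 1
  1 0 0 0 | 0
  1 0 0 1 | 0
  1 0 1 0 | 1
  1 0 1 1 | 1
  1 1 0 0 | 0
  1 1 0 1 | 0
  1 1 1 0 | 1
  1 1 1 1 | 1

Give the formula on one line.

((b | (d | (c & a))) & c)

  (c & a) = 0000000000110011
  (d | (c & a)) = 0101010101110111
  (b | (d | (c & a))) = 0101111101111111
  ((b | (d | (c & a))) & c) = 0001001100110011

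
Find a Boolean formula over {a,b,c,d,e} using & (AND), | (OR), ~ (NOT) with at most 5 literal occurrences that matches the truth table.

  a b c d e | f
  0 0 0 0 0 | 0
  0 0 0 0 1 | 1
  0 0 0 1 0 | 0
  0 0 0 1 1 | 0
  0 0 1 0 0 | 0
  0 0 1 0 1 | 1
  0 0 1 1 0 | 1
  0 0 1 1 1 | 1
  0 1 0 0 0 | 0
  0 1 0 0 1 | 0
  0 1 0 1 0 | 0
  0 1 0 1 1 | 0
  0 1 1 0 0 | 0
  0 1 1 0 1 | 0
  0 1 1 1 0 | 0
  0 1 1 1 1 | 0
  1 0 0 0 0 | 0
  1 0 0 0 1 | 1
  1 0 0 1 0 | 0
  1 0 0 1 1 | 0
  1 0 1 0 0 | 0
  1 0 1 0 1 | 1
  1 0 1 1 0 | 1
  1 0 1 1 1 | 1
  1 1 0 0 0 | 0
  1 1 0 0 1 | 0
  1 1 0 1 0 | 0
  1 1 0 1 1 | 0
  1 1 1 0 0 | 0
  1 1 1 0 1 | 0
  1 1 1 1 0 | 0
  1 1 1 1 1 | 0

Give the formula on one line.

(((~d & e) | (c & d)) & ~b)

  ~d = 11001100110011001100110011001100
  (~d & e) = 01000100010001000100010001000100
  (c & d) = 00000011000000110000001100000011
  ((~d & e) | (c & d)) = 01000111010001110100011101000111
  ~b = 11111111000000001111111100000000
  (((~d & e) | (c & d)) & ~b) = 01000111000000000100011100000000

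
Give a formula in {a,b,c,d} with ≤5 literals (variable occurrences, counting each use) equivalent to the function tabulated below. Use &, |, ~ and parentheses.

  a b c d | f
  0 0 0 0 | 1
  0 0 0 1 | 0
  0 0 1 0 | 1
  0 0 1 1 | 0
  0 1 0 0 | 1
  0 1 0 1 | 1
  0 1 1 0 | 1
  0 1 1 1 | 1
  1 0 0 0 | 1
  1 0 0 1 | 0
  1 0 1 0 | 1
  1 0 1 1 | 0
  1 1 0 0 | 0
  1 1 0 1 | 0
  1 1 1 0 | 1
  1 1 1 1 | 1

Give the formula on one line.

((~d | b) & (c | (~a | ~b)))

  ~d = 1010101010101010
  (~d | b) = 1010111110101111
  ~a = 1111111100000000
  ~b = 1111000011110000
  (~a | ~b) = 1111111111110000
  (c | (~a | ~b)) = 1111111111110011
  ((~d | b) & (c | (~a | ~b))) = 1010111110100011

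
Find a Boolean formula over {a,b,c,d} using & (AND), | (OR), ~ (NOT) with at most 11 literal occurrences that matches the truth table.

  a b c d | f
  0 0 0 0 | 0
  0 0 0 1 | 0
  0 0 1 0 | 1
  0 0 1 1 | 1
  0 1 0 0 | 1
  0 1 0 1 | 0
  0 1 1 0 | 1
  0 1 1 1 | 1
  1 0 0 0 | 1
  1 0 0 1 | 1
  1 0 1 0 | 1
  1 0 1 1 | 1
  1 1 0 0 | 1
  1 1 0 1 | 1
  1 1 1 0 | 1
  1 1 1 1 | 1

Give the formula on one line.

((a | c) | (((a & c) & b) | ((~d | (~b & d)) & b)))

  (a | c) = 0011001111111111
  (a & c) = 0000000000110011
  ((a & c) & b) = 0000000000000011
  ~d = 1010101010101010
  ~b = 1111000011110000
  (~b & d) = 0101000001010000
  (~d | (~b & d)) = 1111101011111010
  ((~d | (~b & d)) & b) = 0000101000001010
  (((a & c) & b) | ((~d | (~b & d)) & b)) = 0000101000001011
  ((a | c) | (((a & c) & b) | ((~d | (~b & d)) & b))) = 0011101111111111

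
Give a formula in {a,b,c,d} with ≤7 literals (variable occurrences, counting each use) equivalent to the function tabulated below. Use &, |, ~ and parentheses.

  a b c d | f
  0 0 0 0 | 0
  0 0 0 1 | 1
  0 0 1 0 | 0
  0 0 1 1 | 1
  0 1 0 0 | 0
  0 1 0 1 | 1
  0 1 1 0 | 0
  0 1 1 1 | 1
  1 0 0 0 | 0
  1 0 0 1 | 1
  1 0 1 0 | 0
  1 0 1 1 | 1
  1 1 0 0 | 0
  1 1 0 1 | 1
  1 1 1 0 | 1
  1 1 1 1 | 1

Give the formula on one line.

  (a & b) = 0000000000001111
  ((a & b) & c) = 0000000000000011
  (d | ((a & b) & c)) = 0101010101010111

(d | ((a & b) & c))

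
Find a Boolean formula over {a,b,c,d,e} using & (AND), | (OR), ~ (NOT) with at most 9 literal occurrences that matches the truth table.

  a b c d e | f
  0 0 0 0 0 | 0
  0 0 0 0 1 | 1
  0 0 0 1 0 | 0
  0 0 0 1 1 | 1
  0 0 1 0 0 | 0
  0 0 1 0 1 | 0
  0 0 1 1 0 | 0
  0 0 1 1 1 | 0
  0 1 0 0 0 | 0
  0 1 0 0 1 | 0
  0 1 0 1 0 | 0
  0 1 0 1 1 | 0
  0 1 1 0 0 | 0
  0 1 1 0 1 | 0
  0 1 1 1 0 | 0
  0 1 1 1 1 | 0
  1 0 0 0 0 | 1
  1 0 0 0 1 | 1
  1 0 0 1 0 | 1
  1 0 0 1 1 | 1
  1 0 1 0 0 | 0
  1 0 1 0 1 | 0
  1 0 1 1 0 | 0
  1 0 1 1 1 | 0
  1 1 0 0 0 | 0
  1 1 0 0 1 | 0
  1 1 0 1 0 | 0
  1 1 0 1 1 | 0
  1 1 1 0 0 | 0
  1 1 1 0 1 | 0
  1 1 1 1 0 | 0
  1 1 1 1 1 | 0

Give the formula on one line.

  ~b = 11111111000000001111111100000000
  (e | a) = 01010101010101011111111111111111
  (d | a) = 00110011001100111111111111111111
  (b & (d | a)) = 00000000001100110000000011111111
  (d & (b & (d | a))) = 00000000001100110000000000110011
  ~c = 11110000111100001111000011110000
  ((d & (b & (d | a))) | ~c) = 11110000111100111111000011110011
  ((e | a) & ((d & (b & (d | a))) | ~c)) = 01010000010100011111000011110011
  (~b & ((e | a) & ((d & (b & (d | a))) | ~c))) = 01010000000000001111000000000000

(~b & ((e | a) & ((d & (b & (d | a))) | ~c)))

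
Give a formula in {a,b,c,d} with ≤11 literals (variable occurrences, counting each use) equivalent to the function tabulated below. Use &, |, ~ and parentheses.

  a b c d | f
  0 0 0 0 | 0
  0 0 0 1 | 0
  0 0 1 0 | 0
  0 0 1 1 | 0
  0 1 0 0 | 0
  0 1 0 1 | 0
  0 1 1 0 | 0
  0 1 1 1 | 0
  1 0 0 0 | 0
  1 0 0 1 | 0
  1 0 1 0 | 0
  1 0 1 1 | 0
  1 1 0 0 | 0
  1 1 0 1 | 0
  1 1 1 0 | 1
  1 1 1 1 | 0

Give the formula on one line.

  (c & b) = 0000001100000011
  (d | a) = 0101010111111111
  ~a = 1111111100000000
  (c | ~a) = 1111111100110011
  ((d | a) & (c | ~a)) = 0101010100110011
  ~d = 1010101010101010
  (~d & c) = 0010001000100010
  (((d | a) & (c | ~a)) & (~d & c)) = 0000000000100010
  ((c & b) & (((d | a) & (c | ~a)) & (~d & c))) = 0000000000000010

((c & b) & (((d | a) & (c | ~a)) & (~d & c)))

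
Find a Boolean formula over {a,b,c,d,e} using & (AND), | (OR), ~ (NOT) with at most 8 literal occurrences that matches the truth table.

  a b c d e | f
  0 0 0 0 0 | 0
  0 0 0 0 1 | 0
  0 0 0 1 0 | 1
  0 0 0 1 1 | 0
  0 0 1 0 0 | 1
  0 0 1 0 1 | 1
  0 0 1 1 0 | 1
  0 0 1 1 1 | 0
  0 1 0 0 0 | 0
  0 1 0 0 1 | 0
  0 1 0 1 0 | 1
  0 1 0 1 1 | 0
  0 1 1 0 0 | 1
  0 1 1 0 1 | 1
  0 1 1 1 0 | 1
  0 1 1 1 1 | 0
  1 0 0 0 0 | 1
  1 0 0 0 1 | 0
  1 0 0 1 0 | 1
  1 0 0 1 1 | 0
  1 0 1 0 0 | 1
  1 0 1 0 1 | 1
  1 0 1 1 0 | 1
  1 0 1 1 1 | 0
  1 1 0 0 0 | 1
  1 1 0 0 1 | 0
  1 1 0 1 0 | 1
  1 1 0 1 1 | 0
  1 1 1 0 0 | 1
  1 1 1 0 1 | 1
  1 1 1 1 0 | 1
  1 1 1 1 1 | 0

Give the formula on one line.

((c & ~d) | (~e & ((d | e) | (a | c))))

  ~d = 11001100110011001100110011001100
  (c & ~d) = 00001100000011000000110000001100
  ~e = 10101010101010101010101010101010
  (d | e) = 01110111011101110111011101110111
  (a | c) = 00001111000011111111111111111111
  ((d | e) | (a | c)) = 01111111011111111111111111111111
  (~e & ((d | e) | (a | c))) = 00101010001010101010101010101010
  ((c & ~d) | (~e & ((d | e) | (a | c)))) = 00101110001011101010111010101110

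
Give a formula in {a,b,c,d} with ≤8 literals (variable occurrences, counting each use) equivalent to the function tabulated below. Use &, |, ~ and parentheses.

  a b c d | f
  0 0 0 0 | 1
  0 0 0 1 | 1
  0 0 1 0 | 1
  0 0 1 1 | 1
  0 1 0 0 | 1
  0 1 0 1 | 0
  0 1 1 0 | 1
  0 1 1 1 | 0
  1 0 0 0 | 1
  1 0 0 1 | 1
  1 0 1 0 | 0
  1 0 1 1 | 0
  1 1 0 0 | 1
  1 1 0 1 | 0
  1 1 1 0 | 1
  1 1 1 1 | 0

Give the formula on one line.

(((((~c & ~b) | b) & a) | ~a) & (~d | ~b))

  ~c = 1100110011001100
  ~b = 1111000011110000
  (~c & ~b) = 1100000011000000
  ((~c & ~b) | b) = 1100111111001111
  (((~c & ~b) | b) & a) = 0000000011001111
  ~a = 1111111100000000
  ((((~c & ~b) | b) & a) | ~a) = 1111111111001111
  ~d = 1010101010101010
  (~d | ~b) = 1111101011111010
  (((((~c & ~b) | b) & a) | ~a) & (~d | ~b)) = 1111101011001010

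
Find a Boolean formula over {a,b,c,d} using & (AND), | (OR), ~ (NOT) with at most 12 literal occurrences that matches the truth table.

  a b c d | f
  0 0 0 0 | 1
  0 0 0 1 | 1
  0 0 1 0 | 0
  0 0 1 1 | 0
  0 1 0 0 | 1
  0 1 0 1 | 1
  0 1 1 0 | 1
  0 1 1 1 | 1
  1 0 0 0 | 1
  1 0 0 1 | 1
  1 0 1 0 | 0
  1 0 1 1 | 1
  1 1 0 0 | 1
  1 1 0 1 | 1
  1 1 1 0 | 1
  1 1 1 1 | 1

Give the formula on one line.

((b | ~c) | (((a | ((d & ~c) & ~a)) & (~b & d)) & a))

  ~c = 1100110011001100
  (b | ~c) = 1100111111001111
  (d & ~c) = 0100010001000100
  ~a = 1111111100000000
  ((d & ~c) & ~a) = 0100010000000000
  (a | ((d & ~c) & ~a)) = 0100010011111111
  ~b = 1111000011110000
  (~b & d) = 0101000001010000
  ((a | ((d & ~c) & ~a)) & (~b & d)) = 0100000001010000
  (((a | ((d & ~c) & ~a)) & (~b & d)) & a) = 0000000001010000
  ((b | ~c) | (((a | ((d & ~c) & ~a)) & (~b & d)) & a)) = 1100111111011111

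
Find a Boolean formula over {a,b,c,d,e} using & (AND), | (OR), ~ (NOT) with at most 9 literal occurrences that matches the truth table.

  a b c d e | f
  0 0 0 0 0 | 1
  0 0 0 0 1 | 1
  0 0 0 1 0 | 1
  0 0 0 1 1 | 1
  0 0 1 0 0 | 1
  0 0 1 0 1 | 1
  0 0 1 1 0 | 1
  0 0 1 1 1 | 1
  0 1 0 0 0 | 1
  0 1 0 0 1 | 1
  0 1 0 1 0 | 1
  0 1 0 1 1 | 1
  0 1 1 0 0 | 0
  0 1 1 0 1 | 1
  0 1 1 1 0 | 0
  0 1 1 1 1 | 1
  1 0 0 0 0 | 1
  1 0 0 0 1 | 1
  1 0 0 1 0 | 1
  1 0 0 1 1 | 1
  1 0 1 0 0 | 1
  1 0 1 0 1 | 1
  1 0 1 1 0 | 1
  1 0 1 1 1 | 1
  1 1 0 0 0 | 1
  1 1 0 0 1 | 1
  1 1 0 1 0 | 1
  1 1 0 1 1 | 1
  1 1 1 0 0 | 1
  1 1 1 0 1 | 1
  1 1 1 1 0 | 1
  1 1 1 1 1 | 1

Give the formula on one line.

  (a & c) = 00000000000000000000111100001111
  ((a & c) | e) = 01010101010101010101111101011111
  ~a = 11111111111111110000000000000000
  (((a & c) | e) & ~a) = 01010101010101010000000000000000
  ~c = 11110000111100001111000011110000
  ((((a & c) | e) & ~a) | ~c) = 11110101111101011111000011110000
  ~b = 11111111000000001111111100000000
  (a | ~b) = 11111111000000001111111111111111
  (((((a & c) | e) & ~a) | ~c) | (a | ~b)) = 11111111111101011111111111111111

(((((a & c) | e) & ~a) | ~c) | (a | ~b))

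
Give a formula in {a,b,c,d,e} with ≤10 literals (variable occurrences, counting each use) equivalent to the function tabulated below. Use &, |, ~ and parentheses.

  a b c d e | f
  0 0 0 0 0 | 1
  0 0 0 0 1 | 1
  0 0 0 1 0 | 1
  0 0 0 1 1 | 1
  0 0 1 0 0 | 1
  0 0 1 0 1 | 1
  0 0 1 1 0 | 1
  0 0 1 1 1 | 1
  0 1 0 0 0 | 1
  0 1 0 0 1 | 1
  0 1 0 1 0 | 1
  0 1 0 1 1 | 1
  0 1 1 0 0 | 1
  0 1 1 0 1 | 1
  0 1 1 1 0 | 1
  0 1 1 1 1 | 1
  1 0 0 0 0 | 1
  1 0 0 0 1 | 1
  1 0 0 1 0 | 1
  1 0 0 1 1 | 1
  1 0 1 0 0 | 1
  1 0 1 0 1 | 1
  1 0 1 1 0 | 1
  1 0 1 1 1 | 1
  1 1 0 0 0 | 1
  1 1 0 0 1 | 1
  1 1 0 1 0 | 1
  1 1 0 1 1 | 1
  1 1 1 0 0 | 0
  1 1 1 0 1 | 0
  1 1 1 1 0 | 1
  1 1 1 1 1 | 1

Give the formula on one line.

(((((d | c) | e) & ~b) | ~a) | (~c | (d & c)))

  (d | c) = 00111111001111110011111100111111
  ((d | c) | e) = 01111111011111110111111101111111
  ~b = 11111111000000001111111100000000
  (((d | c) | e) & ~b) = 01111111000000000111111100000000
  ~a = 11111111111111110000000000000000
  ((((d | c) | e) & ~b) | ~a) = 11111111111111110111111100000000
  ~c = 11110000111100001111000011110000
  (d & c) = 00000011000000110000001100000011
  (~c | (d & c)) = 11110011111100111111001111110011
  (((((d | c) | e) & ~b) | ~a) | (~c | (d & c))) = 11111111111111111111111111110011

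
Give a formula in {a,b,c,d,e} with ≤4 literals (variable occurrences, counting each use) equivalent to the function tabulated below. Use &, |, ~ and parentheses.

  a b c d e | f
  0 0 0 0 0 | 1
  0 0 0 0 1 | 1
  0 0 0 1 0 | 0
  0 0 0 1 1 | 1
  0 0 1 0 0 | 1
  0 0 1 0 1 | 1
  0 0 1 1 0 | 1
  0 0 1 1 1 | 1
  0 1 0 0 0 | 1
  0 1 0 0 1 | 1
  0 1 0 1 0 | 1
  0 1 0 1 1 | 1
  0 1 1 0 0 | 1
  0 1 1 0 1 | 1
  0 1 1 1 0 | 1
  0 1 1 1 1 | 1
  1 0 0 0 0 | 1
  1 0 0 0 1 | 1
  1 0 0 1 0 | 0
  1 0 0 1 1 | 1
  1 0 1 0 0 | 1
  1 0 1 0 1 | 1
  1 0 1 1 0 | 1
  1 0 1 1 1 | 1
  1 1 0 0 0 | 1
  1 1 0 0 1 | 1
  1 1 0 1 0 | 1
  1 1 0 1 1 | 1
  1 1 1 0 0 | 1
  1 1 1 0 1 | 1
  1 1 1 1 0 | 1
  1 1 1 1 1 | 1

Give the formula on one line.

  ~d = 11001100110011001100110011001100
  (b | ~d) = 11001100111111111100110011111111
  ((b | ~d) | c) = 11001111111111111100111111111111
  (((b | ~d) | c) | e) = 11011111111111111101111111111111

(((b | ~d) | c) | e)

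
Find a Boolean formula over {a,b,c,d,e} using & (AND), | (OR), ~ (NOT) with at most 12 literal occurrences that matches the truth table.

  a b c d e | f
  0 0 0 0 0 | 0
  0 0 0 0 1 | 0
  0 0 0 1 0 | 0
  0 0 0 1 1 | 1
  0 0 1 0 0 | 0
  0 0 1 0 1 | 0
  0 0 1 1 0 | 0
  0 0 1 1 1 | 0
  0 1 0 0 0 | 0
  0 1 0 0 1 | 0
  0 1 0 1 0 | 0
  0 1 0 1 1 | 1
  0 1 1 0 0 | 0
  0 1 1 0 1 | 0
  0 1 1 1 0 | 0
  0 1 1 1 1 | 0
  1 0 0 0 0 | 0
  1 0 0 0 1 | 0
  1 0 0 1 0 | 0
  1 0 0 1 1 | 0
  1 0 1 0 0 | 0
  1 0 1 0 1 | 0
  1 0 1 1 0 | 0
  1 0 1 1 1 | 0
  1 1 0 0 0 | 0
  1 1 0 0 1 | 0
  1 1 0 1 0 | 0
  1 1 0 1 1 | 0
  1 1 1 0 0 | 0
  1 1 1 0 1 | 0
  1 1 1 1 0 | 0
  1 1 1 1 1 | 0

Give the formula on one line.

((~c & ((c & ~a) | e)) & ((d & e) & ((a & ~e) | ~a)))

  ~c = 11110000111100001111000011110000
  ~a = 11111111111111110000000000000000
  (c & ~a) = 00001111000011110000000000000000
  ((c & ~a) | e) = 01011111010111110101010101010101
  (~c & ((c & ~a) | e)) = 01010000010100000101000001010000
  (d & e) = 00010001000100010001000100010001
  ~e = 10101010101010101010101010101010
  (a & ~e) = 00000000000000001010101010101010
  ((a & ~e) | ~a) = 11111111111111111010101010101010
  ((d & e) & ((a & ~e) | ~a)) = 00010001000100010000000000000000
  ((~c & ((c & ~a) | e)) & ((d & e) & ((a & ~e) | ~a))) = 00010000000100000000000000000000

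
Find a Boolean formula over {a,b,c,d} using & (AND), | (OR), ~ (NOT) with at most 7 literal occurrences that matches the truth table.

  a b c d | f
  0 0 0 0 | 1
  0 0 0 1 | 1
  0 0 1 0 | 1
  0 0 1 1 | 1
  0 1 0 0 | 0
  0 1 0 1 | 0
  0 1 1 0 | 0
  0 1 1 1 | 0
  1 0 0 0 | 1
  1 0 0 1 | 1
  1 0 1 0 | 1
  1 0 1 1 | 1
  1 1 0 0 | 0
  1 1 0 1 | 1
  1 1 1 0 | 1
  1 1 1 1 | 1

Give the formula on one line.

  (d | b) = 0101111101011111
  (c | d) = 0111011101110111
  ((d | b) & (c | d)) = 0101011101010111
  (((d | b) & (c | d)) & a) = 0000000001010111
  ~b = 1111000011110000
  ((((d | b) & (c | d)) & a) | ~b) = 1111000011110111

((((d | b) & (c | d)) & a) | ~b)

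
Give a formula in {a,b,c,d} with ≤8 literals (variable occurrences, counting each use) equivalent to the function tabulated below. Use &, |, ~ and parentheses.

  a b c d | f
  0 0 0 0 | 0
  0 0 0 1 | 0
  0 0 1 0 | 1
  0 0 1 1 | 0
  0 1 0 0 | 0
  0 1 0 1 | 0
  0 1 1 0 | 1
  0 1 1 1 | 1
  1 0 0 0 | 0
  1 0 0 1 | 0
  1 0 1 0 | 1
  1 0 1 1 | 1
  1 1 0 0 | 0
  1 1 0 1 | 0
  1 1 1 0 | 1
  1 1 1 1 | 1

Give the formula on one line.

  ~d = 1010101010101010
  (~d & a) = 0000000010101010
  ((~d & a) | c) = 0011001110111011
  (a | ~d) = 1010101011111111
  (((~d & a) | c) & (a | ~d)) = 0010001010111011
  (b | (((~d & a) | c) & (a | ~d))) = 0010111110111111
  ((b | (((~d & a) | c) & (a | ~d))) & c) = 0010001100110011

((b | (((~d & a) | c) & (a | ~d))) & c)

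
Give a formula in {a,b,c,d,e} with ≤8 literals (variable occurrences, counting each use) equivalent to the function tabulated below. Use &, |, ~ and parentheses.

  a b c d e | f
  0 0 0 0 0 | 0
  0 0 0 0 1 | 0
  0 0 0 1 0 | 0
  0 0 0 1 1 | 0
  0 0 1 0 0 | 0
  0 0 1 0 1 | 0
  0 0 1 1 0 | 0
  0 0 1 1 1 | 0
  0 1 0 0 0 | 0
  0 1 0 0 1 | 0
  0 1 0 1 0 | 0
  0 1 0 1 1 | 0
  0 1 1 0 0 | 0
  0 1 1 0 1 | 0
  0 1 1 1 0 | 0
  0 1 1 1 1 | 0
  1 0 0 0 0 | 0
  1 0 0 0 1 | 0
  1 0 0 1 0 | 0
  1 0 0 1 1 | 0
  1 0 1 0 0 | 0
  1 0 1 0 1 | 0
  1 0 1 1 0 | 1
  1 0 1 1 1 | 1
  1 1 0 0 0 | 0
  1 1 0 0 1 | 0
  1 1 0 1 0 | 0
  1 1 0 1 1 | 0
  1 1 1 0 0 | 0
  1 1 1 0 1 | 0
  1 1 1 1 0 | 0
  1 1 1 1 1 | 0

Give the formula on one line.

  ~d = 11001100110011001100110011001100
  (~d | c) = 11001111110011111100111111001111
  ~b = 11111111000000001111111100000000
  ((~d | c) & ~b) = 11001111000000001100111100000000
  (d & ((~d | c) & ~b)) = 00000011000000000000001100000000
  (a & (d & ((~d | c) & ~b))) = 00000000000000000000001100000000

(a & (d & ((~d | c) & ~b)))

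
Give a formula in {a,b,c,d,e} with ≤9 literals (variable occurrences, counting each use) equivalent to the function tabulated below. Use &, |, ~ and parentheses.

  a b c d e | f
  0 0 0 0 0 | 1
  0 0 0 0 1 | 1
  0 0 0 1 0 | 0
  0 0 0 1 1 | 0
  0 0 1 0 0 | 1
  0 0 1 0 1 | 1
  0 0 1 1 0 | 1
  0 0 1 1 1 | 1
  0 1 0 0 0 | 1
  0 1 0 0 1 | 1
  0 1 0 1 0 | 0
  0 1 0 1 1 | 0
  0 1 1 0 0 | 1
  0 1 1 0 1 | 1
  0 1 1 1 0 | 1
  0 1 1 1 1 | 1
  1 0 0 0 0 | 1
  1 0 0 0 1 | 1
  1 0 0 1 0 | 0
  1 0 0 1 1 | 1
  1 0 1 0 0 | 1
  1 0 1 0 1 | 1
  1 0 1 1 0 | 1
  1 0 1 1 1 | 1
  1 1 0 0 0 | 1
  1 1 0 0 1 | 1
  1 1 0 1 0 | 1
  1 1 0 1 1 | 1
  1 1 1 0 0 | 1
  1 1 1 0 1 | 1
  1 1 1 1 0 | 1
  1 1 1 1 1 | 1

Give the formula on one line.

  ~d = 11001100110011001100110011001100
  (~d | a) = 11001100110011001111111111111111
  (e & a) = 00000000000000000101010101010101
  ((e & a) | b) = 00000000111111110101010111111111
  (d & ((e & a) | b)) = 00000000001100110001000100110011
  ((~d | a) & (d & ((e & a) | b))) = 00000000000000000001000100110011
  (c | ~d) = 11001111110011111100111111001111
  (((~d | a) & (d & ((e & a) | b))) | (c | ~d)) = 11001111110011111101111111111111

(((~d | a) & (d & ((e & a) | b))) | (c | ~d))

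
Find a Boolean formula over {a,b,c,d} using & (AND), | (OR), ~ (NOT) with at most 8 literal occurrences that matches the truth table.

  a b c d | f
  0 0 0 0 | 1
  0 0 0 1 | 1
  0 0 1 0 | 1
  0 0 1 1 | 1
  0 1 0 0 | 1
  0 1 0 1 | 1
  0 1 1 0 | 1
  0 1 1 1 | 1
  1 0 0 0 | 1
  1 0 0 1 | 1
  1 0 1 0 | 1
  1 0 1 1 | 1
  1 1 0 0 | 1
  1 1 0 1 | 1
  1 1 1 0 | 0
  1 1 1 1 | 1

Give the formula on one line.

((~c | (~b & a)) | (((d | ~a) & b) | ~a))

  ~c = 1100110011001100
  ~b = 1111000011110000
  (~b & a) = 0000000011110000
  (~c | (~b & a)) = 1100110011111100
  ~a = 1111111100000000
  (d | ~a) = 1111111101010101
  ((d | ~a) & b) = 0000111100000101
  (((d | ~a) & b) | ~a) = 1111111100000101
  ((~c | (~b & a)) | (((d | ~a) & b) | ~a)) = 1111111111111101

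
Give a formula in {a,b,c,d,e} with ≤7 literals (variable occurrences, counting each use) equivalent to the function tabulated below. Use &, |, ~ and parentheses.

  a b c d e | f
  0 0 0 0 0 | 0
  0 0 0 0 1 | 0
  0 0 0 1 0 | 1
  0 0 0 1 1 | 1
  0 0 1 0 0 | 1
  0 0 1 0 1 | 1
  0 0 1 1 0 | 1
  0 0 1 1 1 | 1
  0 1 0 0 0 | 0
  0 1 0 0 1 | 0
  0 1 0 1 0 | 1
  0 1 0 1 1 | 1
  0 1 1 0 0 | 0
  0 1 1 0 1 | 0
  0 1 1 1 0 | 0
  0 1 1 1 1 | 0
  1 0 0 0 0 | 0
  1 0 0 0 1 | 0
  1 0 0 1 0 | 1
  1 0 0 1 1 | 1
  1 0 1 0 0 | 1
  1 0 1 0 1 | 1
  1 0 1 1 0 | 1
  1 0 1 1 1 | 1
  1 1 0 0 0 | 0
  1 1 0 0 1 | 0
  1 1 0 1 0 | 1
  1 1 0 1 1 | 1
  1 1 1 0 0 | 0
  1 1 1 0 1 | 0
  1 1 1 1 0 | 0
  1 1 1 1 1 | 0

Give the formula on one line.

(((~d | (~c & d)) & d) | (c & ~b))

  ~d = 11001100110011001100110011001100
  ~c = 11110000111100001111000011110000
  (~c & d) = 00110000001100000011000000110000
  (~d | (~c & d)) = 11111100111111001111110011111100
  ((~d | (~c & d)) & d) = 00110000001100000011000000110000
  ~b = 11111111000000001111111100000000
  (c & ~b) = 00001111000000000000111100000000
  (((~d | (~c & d)) & d) | (c & ~b)) = 00111111001100000011111100110000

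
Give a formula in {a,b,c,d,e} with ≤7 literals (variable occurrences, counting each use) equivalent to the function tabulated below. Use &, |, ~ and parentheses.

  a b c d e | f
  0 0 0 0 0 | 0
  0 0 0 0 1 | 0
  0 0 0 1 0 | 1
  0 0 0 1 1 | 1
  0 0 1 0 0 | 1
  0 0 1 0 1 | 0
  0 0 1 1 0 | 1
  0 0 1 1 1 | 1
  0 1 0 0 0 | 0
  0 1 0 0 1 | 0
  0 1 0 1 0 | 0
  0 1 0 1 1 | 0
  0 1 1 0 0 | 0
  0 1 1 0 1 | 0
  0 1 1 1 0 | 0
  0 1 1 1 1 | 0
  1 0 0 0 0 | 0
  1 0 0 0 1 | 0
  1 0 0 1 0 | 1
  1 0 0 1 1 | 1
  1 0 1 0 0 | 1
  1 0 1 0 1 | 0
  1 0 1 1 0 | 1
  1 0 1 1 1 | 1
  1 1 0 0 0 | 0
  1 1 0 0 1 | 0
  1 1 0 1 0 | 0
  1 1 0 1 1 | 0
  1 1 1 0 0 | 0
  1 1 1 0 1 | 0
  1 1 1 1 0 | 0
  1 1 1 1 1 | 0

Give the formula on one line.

  ~e = 10101010101010101010101010101010
  (c & ~e) = 00001010000010100000101000001010
  ~b = 11111111000000001111111100000000
  (d & ~b) = 00110011000000000011001100000000
  ((c & ~e) | (d & ~b)) = 00111011000010100011101100001010
  (((c & ~e) | (d & ~b)) & ~b) = 00111011000000000011101100000000

(((c & ~e) | (d & ~b)) & ~b)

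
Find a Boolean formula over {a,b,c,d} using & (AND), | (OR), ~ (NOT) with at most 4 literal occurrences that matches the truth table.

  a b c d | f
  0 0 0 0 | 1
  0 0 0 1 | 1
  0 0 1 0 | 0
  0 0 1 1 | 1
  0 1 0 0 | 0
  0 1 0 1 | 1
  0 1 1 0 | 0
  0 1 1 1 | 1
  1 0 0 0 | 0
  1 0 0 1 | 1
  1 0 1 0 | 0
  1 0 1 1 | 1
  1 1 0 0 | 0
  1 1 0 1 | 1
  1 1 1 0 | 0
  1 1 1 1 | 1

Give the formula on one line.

  ~b = 1111000011110000
  ~c = 1100110011001100
  (~b & ~c) = 1100000011000000
  ~a = 1111111100000000
  ((~b & ~c) & ~a) = 1100000000000000
  (((~b & ~c) & ~a) | d) = 1101010101010101

(((~b & ~c) & ~a) | d)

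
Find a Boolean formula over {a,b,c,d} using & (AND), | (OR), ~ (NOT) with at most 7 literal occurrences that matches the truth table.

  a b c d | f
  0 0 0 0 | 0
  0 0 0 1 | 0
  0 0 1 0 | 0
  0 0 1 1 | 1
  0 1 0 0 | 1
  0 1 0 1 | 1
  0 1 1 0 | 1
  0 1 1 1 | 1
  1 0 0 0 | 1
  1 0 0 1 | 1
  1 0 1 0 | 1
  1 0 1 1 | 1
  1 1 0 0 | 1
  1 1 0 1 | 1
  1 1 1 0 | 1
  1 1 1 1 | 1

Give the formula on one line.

  (a | b) = 0000111111111111
  (c & d) = 0001000100010001
  ((a | b) | (c & d)) = 0001111111111111

((a | b) | (c & d))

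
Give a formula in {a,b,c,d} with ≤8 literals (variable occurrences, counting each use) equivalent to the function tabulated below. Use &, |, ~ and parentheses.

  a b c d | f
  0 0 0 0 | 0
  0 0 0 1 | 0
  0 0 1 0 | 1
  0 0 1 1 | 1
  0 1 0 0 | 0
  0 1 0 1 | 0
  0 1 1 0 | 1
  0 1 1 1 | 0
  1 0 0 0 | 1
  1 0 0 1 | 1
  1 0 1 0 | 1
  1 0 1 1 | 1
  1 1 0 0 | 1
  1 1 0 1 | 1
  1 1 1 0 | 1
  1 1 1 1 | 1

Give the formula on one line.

  ~c = 1100110011001100
  (~c | b) = 1100111111001111
  (a & (~c | b)) = 0000000011001111
  ~d = 1010101010101010
  (~d & c) = 0010001000100010
  ~b = 1111000011110000
  ((~d & c) | ~b) = 1111001011110010
  (c & ((~d & c) | ~b)) = 0011001000110010
  ((a & (~c | b)) | (c & ((~d & c) | ~b))) = 0011001011111111

((a & (~c | b)) | (c & ((~d & c) | ~b)))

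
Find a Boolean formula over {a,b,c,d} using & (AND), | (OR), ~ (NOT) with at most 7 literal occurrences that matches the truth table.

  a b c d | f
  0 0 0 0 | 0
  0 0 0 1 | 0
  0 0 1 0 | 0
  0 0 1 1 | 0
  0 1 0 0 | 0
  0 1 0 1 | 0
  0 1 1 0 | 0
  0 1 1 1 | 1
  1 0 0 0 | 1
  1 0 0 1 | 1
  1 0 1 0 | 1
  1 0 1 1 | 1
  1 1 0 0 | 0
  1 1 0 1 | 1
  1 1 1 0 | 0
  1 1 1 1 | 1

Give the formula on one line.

((a & (d | (~b & a))) | ((b & c) & d))

  ~b = 1111000011110000
  (~b & a) = 0000000011110000
  (d | (~b & a)) = 0101010111110101
  (a & (d | (~b & a))) = 0000000011110101
  (b & c) = 0000001100000011
  ((b & c) & d) = 0000000100000001
  ((a & (d | (~b & a))) | ((b & c) & d)) = 0000000111110101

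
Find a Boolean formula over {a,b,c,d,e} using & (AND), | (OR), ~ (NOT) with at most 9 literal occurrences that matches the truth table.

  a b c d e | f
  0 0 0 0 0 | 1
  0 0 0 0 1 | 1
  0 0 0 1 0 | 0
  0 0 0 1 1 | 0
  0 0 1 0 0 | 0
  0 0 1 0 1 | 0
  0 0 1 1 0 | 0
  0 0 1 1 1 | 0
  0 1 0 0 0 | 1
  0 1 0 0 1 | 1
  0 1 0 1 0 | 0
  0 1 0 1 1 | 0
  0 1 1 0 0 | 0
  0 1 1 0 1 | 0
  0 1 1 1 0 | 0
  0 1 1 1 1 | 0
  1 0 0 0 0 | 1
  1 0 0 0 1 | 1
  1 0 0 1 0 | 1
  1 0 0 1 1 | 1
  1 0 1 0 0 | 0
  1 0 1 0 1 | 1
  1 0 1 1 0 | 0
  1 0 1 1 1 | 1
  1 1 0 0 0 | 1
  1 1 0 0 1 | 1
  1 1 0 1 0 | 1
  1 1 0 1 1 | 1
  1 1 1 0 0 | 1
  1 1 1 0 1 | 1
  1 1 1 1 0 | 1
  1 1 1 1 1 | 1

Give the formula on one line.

(((a & d) | ~d) & (((b | e) & a) | ~c))

  (a & d) = 00000000000000000011001100110011
  ~d = 11001100110011001100110011001100
  ((a & d) | ~d) = 11001100110011001111111111111111
  (b | e) = 01010101111111110101010111111111
  ((b | e) & a) = 00000000000000000101010111111111
  ~c = 11110000111100001111000011110000
  (((b | e) & a) | ~c) = 11110000111100001111010111111111
  (((a & d) | ~d) & (((b | e) & a) | ~c)) = 11000000110000001111010111111111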